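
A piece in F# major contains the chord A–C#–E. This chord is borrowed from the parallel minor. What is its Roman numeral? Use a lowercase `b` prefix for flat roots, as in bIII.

bIII

In F# major scale degree 3 is A#; A is its lowered form, from F# minor. A–C#–E is a major chord — the form found in F# minor, not the diatonic iii (A#m). Borrowed into F# major it is written bIII.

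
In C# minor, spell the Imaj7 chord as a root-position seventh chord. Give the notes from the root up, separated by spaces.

Imaj7 is built on scale degree 1, which is C# in both C# minor and its parallel. Building the major-seventh chord from the parallel major on C#: C#–E#–G#–B#.

C# E# G# B#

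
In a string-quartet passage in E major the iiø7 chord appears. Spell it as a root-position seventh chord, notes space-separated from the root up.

F# A C E

The root, F#, is scale degree 2 — the same note in E major and E minor; only the chord quality changes. Building the half-diminished-seventh chord from the parallel minor on F#: F#–A–C–E.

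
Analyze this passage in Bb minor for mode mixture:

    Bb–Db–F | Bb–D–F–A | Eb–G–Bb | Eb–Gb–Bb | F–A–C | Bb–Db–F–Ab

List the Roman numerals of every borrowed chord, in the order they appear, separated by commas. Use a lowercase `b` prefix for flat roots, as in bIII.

The diatonic triads in Bb minor (with V from harmonic minor) are Bbm, Cdim, Db, Ebm, F, Gb, Ab. Of the given chords, Bb–Db–F = Bbm, Eb–Gb–Bb = Ebm, F–A–C = F and Bb–Db–F–Ab = Bbm7 are diatonic. Bb–D–F–A doesn't fit — on degree 1 Bb minor would have Bbm (i). Bbmaj7 is the degree-1 chord of Bb major, so it is the borrowed Imaj7. But Eb–G–Bb is foreign: the diatonic iv on degree 4 is Ebm, whereas Eb comes from Bb major. It is labeled IV.

Imaj7, IV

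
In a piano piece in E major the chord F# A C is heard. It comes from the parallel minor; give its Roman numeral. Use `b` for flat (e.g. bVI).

The root F# is the diatonic 2nd degree of E major; the borrowing shows in the chord quality. The diatonic chord on degree 2 would be F#m (ii), but F#–A–C is the diminished chord from E minor. As a borrowed chord it is labeled ii°.

ii°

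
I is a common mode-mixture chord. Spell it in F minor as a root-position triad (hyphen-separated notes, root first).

F-A-C

I is built on scale degree 1, which is F in both F minor and its parallel. Building the major chord from the parallel major on F: F–A–C.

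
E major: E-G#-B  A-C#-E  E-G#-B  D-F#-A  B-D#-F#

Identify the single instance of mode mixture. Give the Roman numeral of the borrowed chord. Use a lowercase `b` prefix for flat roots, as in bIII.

bVII

E major has the diatonic set E, F#m, G#m, A, B, C#m, D#dim. E–G#–B = E, A–C#–E = A and B–D#–F# = B all belong to that set. D–F#–A is not: scale degree 7 in E major carries D#dim (vii°). In E minor the chord on that degree is D, so here it functions as bVII, borrowed from the parallel minor.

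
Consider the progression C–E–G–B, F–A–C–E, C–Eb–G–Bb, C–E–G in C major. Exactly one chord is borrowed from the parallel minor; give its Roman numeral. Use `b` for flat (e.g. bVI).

The diatonic triads in C major are C, Dm, Em, F, G, Am, Bdim. C–E–G–B = Cmaj7, F–A–C–E = Fmaj7 and C–E–G = C all belong to that set. But C–Eb–G–Bb is foreign: the diatonic I on degree 1 is C, whereas Cm7 comes from C minor. It is labeled i7.

i7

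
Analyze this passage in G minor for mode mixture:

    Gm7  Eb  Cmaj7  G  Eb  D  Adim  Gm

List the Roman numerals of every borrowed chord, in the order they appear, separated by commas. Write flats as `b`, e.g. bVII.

IVmaj7, I

In G minor (with V from harmonic minor) the diatonic chords are Gm, Adim, Bb, Cm, D, Eb, F. Gm7, Eb, D, Adim and Gm are all diatonic. But Cmaj7 (C–E–G–B) is foreign: the diatonic iv on degree 4 is Cm, whereas Cmaj7 comes from G major. It is labeled IVmaj7. G (G–B–D) doesn't fit — on degree 1 G minor would have Gm (i). G is the degree-1 chord of G major, so it is the borrowed I.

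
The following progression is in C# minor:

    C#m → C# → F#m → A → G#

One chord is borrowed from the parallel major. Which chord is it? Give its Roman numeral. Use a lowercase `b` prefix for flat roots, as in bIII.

The diatonic triads in C# minor (with V from harmonic minor) are C#m, D#dim, E, F#m, G#, A, B. C#m, F#m, A and G# all belong to that set. C# (C#–E#–G#) is not: scale degree 1 in C# minor carries C#m (i). In C# major the chord on that degree is C#, so here it functions as I, borrowed from the parallel major.

I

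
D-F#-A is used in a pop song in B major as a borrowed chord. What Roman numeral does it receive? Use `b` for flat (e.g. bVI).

The root D is the lowered 3rd scale degree — diatonically B major has D# there. Diatonically B major has D#m (iii) on that degree; D–F#–A is instead the major chord native to B minor, so it takes the label bIII.

bIII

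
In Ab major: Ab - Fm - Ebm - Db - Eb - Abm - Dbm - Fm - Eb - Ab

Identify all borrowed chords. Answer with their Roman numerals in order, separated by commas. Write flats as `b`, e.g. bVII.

v, i, iv

Ab major has the diatonic set Ab, Bbm, Cm, Db, Eb, Fm, Gdim. Ab, Fm, Db and Eb are all diatonic. But Ebm (Eb–Gb–Bb) is foreign: the diatonic V on degree 5 is Eb, whereas Ebm comes from Ab minor. It is labeled v. Abm (Ab–Cb–Eb) is not: scale degree 1 in Ab major carries Ab (I). In Ab minor the chord on that degree is Abm, so here it functions as i, borrowed from the parallel minor. Dbm (Db–Fb–Ab) is not: scale degree 4 in Ab major carries Db (IV). In Ab minor the chord on that degree is Dbm, so here it functions as iv, borrowed from the parallel minor.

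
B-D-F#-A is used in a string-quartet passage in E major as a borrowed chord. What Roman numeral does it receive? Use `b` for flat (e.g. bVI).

B is scale degree 5 in E major. Diatonically E major has B (V) on that degree; B–D–F#–A is instead the minor-seventh chord native to E minor, so it takes the label v7.

v7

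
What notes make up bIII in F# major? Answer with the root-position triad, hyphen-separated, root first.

bIII is built on the lowered scale degree 3. In F# major degree 3 is A#; lowered it becomes A. In F# minor the chord on A is A–C#–E.

A-C#-E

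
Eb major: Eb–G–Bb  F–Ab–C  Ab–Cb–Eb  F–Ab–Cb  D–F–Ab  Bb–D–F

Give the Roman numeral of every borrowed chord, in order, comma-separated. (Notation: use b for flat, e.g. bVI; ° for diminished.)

The diatonic triads in Eb major are Eb, Fm, Gm, Ab, Bb, Cm, Ddim. Eb–G–Bb = Eb, F–Ab–C = Fm, D–F–Ab = Ddim and Bb–D–F = Bb are all diatonic. Ab–Cb–Eb is not: scale degree 4 in Eb major carries Ab (IV). In Eb minor the chord on that degree is Abm, so here it functions as iv, borrowed from the parallel minor. But F–Ab–Cb is foreign: the diatonic ii on degree 2 is Fm, whereas Fdim comes from Eb minor. It is labeled ii°.

iv, ii°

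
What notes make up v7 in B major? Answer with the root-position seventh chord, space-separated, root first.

The root, F#, is scale degree 5 — the same note in B major and B minor; only the chord quality changes. Stacking thirds in B minor on F# gives F#–A–C#–E.

F# A C# E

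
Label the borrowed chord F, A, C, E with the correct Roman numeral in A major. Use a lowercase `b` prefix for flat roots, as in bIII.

F is the lowered form of scale degree 6 in A major (the diatonic degree 6 is F#). Diatonically A major has F#m (vi) on that degree; F–A–C–E is instead the major-seventh chord native to A minor, so it takes the label bVImaj7.

bVImaj7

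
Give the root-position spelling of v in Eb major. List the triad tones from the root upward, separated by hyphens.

Bb-Db-F

The root, Bb, is scale degree 5 — the same note in Eb major and Eb minor; only the chord quality changes. Stacking thirds in Eb minor on Bb gives Bb–Db–F.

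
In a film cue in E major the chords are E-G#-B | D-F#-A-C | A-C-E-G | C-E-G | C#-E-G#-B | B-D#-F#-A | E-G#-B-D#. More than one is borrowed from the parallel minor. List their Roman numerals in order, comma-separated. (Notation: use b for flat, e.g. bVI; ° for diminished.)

bVII7, iv7, bVI

In E major the diatonic chords are E, F#m, G#m, A, B, C#m, D#dim. E–G#–B = E, C#–E–G#–B = C#m7, B–D#–F#–A = B7 and E–G#–B–D# = Emaj7 all belong to that set. D–F#–A–C is not: scale degree 7 in E major carries D#dim (vii°). In E minor the chord on that degree is D7, so here it functions as bVII7, borrowed from the parallel minor. A–C–E–G is not: scale degree 4 in E major carries A (IV). In E minor the chord on that degree is Am7, so here it functions as iv7, borrowed from the parallel minor. C–E–G is not: scale degree 6 in E major carries C#m (vi). In E minor the chord on that degree is C, so here it functions as bVI, borrowed from the parallel minor.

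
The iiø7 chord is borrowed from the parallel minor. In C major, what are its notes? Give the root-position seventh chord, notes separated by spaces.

iiø7 is built on scale degree 2, which is D in both C major and its parallel. In C minor the chord on D is D–F–Ab–C.

D F Ab C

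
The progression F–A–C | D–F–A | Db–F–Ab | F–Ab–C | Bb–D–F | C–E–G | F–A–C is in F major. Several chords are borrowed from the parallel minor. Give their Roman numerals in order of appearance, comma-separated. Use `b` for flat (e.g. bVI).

bVI, i

F major has the diatonic set F, Gm, Am, Bb, C, Dm, Edim. F–A–C = F, D–F–A = Dm, Bb–D–F = Bb and C–E–G = C all belong to that set. Db–F–Ab doesn't fit — on degree 6 F major would have Dm (vi). Db is the degree-6 chord of F minor, so it is the borrowed bVI. F–Ab–C is not: scale degree 1 in F major carries F (I). In F minor the chord on that degree is Fm, so here it functions as i, borrowed from the parallel minor.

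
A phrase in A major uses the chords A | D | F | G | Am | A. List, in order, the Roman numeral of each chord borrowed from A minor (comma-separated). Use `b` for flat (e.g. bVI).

In A major the diatonic chords are A, Bm, C#m, D, E, F#m, G#dim. A and D are both diatonic. But F (F–A–C) is foreign: the diatonic vi on degree 6 is F#m, whereas F comes from A minor. It is labeled bVI. But G (G–B–D) is foreign: the diatonic vii° on degree 7 is G#dim, whereas G comes from A minor. It is labeled bVII. Am (A–C–E) doesn't fit — on degree 1 A major would have A (I). Am is the degree-1 chord of A minor, so it is the borrowed i.

bVI, bVII, i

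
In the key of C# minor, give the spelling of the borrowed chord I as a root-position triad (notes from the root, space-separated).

C# E# G#

I is built on scale degree 1, which is C# in both C# minor and its parallel. Building the major chord from the parallel major on C#: C#–E#–G#.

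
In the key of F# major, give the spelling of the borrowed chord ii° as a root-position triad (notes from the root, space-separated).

G# B D

The root, G#, is scale degree 2 — the same note in F# major and F# minor; only the chord quality changes. Stacking thirds in F# minor on G# gives G#–B–D.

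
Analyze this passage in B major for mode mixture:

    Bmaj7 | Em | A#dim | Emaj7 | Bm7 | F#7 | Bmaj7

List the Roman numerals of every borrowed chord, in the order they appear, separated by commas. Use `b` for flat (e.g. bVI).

iv, i7

The diatonic triads in B major are B, C#m, D#m, E, F#, G#m, A#dim. Of the given chords, Bmaj7, A#dim, Emaj7 and F#7 are diatonic. But Em (E–G–B) is foreign: the diatonic IV on degree 4 is E, whereas Em comes from B minor. It is labeled iv. Bm7 (B–D–F#–A) is not: scale degree 1 in B major carries B (I). In B minor the chord on that degree is Bm7, so here it functions as i7, borrowed from the parallel minor.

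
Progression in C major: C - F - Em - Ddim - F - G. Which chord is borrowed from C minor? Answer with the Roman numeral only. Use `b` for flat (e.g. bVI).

ii°

The diatonic triads in C major are C, Dm, Em, F, G, Am, Bdim. C, F, Em and G all belong to that set. Ddim (D–F–Ab) is not: scale degree 2 in C major carries Dm (ii). In C minor the chord on that degree is Ddim, so here it functions as ii°, borrowed from the parallel minor.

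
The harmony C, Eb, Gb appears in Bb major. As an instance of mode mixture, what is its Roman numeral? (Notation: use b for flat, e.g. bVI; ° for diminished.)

The root C is the diatonic 2nd degree of Bb major; the borrowing shows in the chord quality. The diatonic chord on degree 2 would be Cm (ii), but C–Eb–Gb is the diminished chord from Bb minor. As a borrowed chord it is labeled ii°.

ii°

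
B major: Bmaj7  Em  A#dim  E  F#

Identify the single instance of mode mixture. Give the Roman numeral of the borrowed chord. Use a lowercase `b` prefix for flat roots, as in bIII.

B major has the diatonic set B, C#m, D#m, E, F#, G#m, A#dim. Bmaj7, A#dim, E and F# all belong to that set. Em (E–G–B) is not: scale degree 4 in B major carries E (IV). In B minor the chord on that degree is Em, so here it functions as iv, borrowed from the parallel minor.

iv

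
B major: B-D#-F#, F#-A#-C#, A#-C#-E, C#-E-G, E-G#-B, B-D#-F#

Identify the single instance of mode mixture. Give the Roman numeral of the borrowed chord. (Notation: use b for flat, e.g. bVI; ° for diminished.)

ii°

In B major the diatonic chords are B, C#m, D#m, E, F#, G#m, A#dim. B–D#–F# = B, F#–A#–C# = F#, A#–C#–E = A#dim and E–G#–B = E all belong to that set. C#–E–G is not: scale degree 2 in B major carries C#m (ii). In B minor the chord on that degree is C#dim, so here it functions as ii°, borrowed from the parallel minor.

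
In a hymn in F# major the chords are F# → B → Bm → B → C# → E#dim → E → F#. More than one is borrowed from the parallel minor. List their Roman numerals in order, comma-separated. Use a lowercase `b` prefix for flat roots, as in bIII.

F# major has the diatonic set F#, G#m, A#m, B, C#, D#m, E#dim. F#, B, C# and E#dim all belong to that set. Bm (B–D–F#) doesn't fit — on degree 4 F# major would have B (IV). Bm is the degree-4 chord of F# minor, so it is the borrowed iv. But E (E–G#–B) is foreign: the diatonic vii° on degree 7 is E#dim, whereas E comes from F# minor. It is labeled bVII.

iv, bVII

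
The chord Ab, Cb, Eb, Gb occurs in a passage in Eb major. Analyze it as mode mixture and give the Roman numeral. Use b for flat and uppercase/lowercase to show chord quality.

Ab is scale degree 4 in Eb major. The diatonic chord on degree 4 would be Ab (IV), but Ab–Cb–Eb–Gb is the minor-seventh chord from Eb minor. As a borrowed chord it is labeled iv7.

iv7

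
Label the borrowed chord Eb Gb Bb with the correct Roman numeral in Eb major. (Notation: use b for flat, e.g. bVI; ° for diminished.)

The root Eb is the diatonic 1st degree of Eb major; the borrowing shows in the chord quality. Eb–Gb–Bb is a minor chord — the form found in Eb minor, not the diatonic I (Eb). Borrowed into Eb major it is written i.

i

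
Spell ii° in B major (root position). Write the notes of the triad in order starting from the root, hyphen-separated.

C#-E-G

The root, C#, is scale degree 2 — the same note in B major and B minor; only the chord quality changes. Stacking thirds in B minor on C# gives C#–E–G.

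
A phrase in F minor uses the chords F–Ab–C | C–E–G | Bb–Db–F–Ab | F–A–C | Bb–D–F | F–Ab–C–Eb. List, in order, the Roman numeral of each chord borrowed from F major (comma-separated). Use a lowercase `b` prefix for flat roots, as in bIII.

I, IV

In F minor (with V from harmonic minor) the diatonic chords are Fm, Gdim, Ab, Bbm, C, Db, Eb. F–Ab–C = Fm, C–E–G = C, Bb–Db–F–Ab = Bbm7 and F–Ab–C–Eb = Fm7 are all diatonic. F–A–C doesn't fit — on degree 1 F minor would have Fm (i). F is the degree-1 chord of F major, so it is the borrowed I. But Bb–D–F is foreign: the diatonic iv on degree 4 is Bbm, whereas Bb comes from F major. It is labeled IV.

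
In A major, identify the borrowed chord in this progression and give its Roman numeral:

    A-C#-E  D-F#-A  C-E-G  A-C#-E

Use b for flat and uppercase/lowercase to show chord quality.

bIII

The diatonic triads in A major are A, Bm, C#m, D, E, F#m, G#dim. A–C#–E = A and D–F#–A = D are both diatonic. But C–E–G is foreign: the diatonic iii on degree 3 is C#m, whereas C comes from A minor. It is labeled bIII.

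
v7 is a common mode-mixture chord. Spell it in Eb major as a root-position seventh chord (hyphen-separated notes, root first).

Bb-Db-F-Ab

The root, Bb, is scale degree 5 — the same note in Eb major and Eb minor; only the chord quality changes. In Eb minor the chord on Bb is Bb–Db–F–Ab.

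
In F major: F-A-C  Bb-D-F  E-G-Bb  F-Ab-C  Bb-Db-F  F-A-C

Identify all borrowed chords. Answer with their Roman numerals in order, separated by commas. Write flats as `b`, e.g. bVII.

i, iv

F major has the diatonic set F, Gm, Am, Bb, C, Dm, Edim. F–A–C = F, Bb–D–F = Bb and E–G–Bb = Edim are all diatonic. But F–Ab–C is foreign: the diatonic I on degree 1 is F, whereas Fm comes from F minor. It is labeled i. Bb–Db–F is not: scale degree 4 in F major carries Bb (IV). In F minor the chord on that degree is Bbm, so here it functions as iv, borrowed from the parallel minor.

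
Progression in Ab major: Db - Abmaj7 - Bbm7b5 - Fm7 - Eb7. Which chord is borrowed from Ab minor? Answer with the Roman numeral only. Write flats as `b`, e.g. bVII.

iiø7

In Ab major the diatonic chords are Ab, Bbm, Cm, Db, Eb, Fm, Gdim. Db, Abmaj7, Fm7 and Eb7 are all diatonic. Bbm7b5 (Bb–Db–Fb–Ab) is not: scale degree 2 in Ab major carries Bbm (ii). In Ab minor the chord on that degree is Bbm7b5, so here it functions as iiø7, borrowed from the parallel minor.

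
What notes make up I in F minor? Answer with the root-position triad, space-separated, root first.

I is built on scale degree 1, which is F in both F minor and its parallel. Stacking thirds in F major on F gives F–A–C.

F A C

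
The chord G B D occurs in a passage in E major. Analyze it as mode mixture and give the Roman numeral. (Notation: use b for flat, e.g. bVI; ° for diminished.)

bIII

The root G is the lowered 3rd scale degree — diatonically E major has G# there. The diatonic chord on degree 3 would be G#m (iii), but G–B–D is the major chord from E minor. As a borrowed chord it is labeled bIII.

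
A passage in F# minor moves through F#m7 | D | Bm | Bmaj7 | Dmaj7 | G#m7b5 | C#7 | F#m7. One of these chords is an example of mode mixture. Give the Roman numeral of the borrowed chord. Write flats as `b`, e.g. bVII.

IVmaj7

In F# minor (with V from harmonic minor) the diatonic chords are F#m, G#dim, A, Bm, C#, D, E. Of the given chords, F#m7, D, Bm, Dmaj7, G#m7b5 and C#7 are diatonic. Bmaj7 (B–D#–F#–A#) doesn't fit — on degree 4 F# minor would have Bm (iv). Bmaj7 is the degree-4 chord of F# major, so it is the borrowed IVmaj7.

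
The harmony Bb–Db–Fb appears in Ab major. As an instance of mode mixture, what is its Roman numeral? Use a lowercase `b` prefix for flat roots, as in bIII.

The root Bb is the diatonic 2nd degree of Ab major; the borrowing shows in the chord quality. Diatonically Ab major has Bbm (ii) on that degree; Bb–Db–Fb is instead the diminished chord native to Ab minor, so it takes the label ii°.

ii°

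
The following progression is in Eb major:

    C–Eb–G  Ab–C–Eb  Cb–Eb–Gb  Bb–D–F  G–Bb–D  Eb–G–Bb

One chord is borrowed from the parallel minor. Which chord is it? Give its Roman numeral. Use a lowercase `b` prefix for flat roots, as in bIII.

The diatonic triads in Eb major are Eb, Fm, Gm, Ab, Bb, Cm, Ddim. C–Eb–G = Cm, Ab–C–Eb = Ab, Bb–D–F = Bb, G–Bb–D = Gm and Eb–G–Bb = Eb are all diatonic. But Cb–Eb–Gb is foreign: the diatonic vi on degree 6 is Cm, whereas Cb comes from Eb minor. It is labeled bVI.

bVI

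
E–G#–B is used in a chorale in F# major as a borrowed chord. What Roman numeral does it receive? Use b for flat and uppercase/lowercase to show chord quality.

bVII

E is the lowered form of scale degree 7 in F# major (the diatonic degree 7 is E#). E–G#–B is a major chord — the form found in F# minor, not the diatonic vii° (E#dim). Borrowed into F# major it is written bVII.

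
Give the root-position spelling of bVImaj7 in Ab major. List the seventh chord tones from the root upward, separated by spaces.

Fb Ab Cb Eb

The root of bVImaj7 is the lowered 6th degree: F becomes Fb. In Ab minor the chord on Fb is Fb–Ab–Cb–Eb.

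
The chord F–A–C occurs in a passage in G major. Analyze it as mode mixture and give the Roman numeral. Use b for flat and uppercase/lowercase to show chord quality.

F is the lowered form of scale degree 7 in G major (the diatonic degree 7 is F#). F–A–C is a major chord — the form found in G minor, not the diatonic vii° (F#dim). Borrowed into G major it is written bVII.

bVII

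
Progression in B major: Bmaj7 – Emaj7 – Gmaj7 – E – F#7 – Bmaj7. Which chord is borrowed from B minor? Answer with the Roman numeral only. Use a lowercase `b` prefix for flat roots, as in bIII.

B major has the diatonic set B, C#m, D#m, E, F#, G#m, A#dim. Bmaj7, Emaj7, E and F#7 all belong to that set. But Gmaj7 (G–B–D–F#) is foreign: the diatonic vi on degree 6 is G#m, whereas Gmaj7 comes from B minor. It is labeled bVImaj7.

bVImaj7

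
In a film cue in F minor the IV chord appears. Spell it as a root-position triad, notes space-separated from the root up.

Bb D F

IV is built on scale degree 4, which is Bb in both F minor and its parallel. In F major the chord on Bb is Bb–D–F.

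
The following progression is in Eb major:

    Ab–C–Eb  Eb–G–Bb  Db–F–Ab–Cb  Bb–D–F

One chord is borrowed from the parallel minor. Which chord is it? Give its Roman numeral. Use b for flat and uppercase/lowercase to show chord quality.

Eb major has the diatonic set Eb, Fm, Gm, Ab, Bb, Cm, Ddim. Of the given chords, Ab–C–Eb = Ab, Eb–G–Bb = Eb and Bb–D–F = Bb are diatonic. But Db–F–Ab–Cb is foreign: the diatonic vii° on degree 7 is Ddim, whereas Db7 comes from Eb minor. It is labeled bVII7.

bVII7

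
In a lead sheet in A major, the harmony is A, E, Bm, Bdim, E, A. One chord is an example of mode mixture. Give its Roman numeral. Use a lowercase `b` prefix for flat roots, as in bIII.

ii°

In A major the diatonic chords are A, Bm, C#m, D, E, F#m, G#dim. Of the given chords, A, E and Bm are diatonic. Bdim (B–D–F) is not: scale degree 2 in A major carries Bm (ii). In A minor the chord on that degree is Bdim, so here it functions as ii°, borrowed from the parallel minor.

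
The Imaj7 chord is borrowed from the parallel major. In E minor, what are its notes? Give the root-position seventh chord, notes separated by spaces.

E G# B D#

The root, E, is scale degree 1 — the same note in E minor and E major; only the chord quality changes. Stacking thirds in E major on E gives E–G#–B–D#.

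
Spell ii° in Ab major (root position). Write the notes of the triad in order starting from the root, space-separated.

The root, Bb, is scale degree 2 — the same note in Ab major and Ab minor; only the chord quality changes. Stacking thirds in Ab minor on Bb gives Bb–Db–Fb.

Bb Db Fb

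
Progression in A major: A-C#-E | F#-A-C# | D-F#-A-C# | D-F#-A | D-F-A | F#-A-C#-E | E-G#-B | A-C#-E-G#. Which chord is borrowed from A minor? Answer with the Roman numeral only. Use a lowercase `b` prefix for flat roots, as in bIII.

iv

In A major the diatonic chords are A, Bm, C#m, D, E, F#m, G#dim. A–C#–E = A, F#–A–C# = F#m, D–F#–A–C# = Dmaj7, D–F#–A = D, F#–A–C#–E = F#m7, E–G#–B = E and A–C#–E–G# = Amaj7 are all diatonic. D–F–A doesn't fit — on degree 4 A major would have D (IV). Dm is the degree-4 chord of A minor, so it is the borrowed iv.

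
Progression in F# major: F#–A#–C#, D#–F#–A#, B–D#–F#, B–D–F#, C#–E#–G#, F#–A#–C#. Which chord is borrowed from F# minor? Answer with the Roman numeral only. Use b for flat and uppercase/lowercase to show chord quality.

iv

F# major has the diatonic set F#, G#m, A#m, B, C#, D#m, E#dim. F#–A#–C# = F#, D#–F#–A# = D#m, B–D#–F# = B and C#–E#–G# = C# are all diatonic. But B–D–F# is foreign: the diatonic IV on degree 4 is B, whereas Bm comes from F# minor. It is labeled iv.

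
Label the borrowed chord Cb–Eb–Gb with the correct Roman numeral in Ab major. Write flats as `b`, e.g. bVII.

bIII

Cb is the lowered form of scale degree 3 in Ab major (the diatonic degree 3 is C). Diatonically Ab major has Cm (iii) on that degree; Cb–Eb–Gb is instead the major chord native to Ab minor, so it takes the label bIII.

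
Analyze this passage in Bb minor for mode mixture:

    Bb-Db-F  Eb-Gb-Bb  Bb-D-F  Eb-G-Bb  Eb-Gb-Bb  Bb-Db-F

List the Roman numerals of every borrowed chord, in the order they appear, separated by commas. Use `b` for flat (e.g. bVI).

I, IV

In Bb minor (with V from harmonic minor) the diatonic chords are Bbm, Cdim, Db, Ebm, F, Gb, Ab. Bb–Db–F = Bbm and Eb–Gb–Bb = Ebm both belong to that set. Bb–D–F doesn't fit — on degree 1 Bb minor would have Bbm (i). Bb is the degree-1 chord of Bb major, so it is the borrowed I. Eb–G–Bb doesn't fit — on degree 4 Bb minor would have Ebm (iv). Eb is the degree-4 chord of Bb major, so it is the borrowed IV.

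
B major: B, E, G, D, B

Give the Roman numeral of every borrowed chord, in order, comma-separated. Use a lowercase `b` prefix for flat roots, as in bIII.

In B major the diatonic chords are B, C#m, D#m, E, F#, G#m, A#dim. B and E both belong to that set. G (G–B–D) is not: scale degree 6 in B major carries G#m (vi). In B minor the chord on that degree is G, so here it functions as bVI, borrowed from the parallel minor. But D (D–F#–A) is foreign: the diatonic iii on degree 3 is D#m, whereas D comes from B minor. It is labeled bIII.

bVI, bIII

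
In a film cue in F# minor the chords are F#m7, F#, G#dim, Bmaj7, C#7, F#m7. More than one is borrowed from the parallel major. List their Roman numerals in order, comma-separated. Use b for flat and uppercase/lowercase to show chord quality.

F# minor has the diatonic set F#m, G#dim, A, Bm, C#, D, E (with V from harmonic minor). F#m7, G#dim and C#7 are all diatonic. But F# (F#–A#–C#) is foreign: the diatonic i on degree 1 is F#m, whereas F# comes from F# major. It is labeled I. Bmaj7 (B–D#–F#–A#) is not: scale degree 4 in F# minor carries Bm (iv). In F# major the chord on that degree is Bmaj7, so here it functions as IVmaj7, borrowed from the parallel major.

I, IVmaj7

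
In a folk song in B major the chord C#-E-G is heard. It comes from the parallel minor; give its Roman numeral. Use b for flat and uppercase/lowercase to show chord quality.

ii°

C# is scale degree 2 in B major. Diatonically B major has C#m (ii) on that degree; C#–E–G is instead the diminished chord native to B minor, so it takes the label ii°.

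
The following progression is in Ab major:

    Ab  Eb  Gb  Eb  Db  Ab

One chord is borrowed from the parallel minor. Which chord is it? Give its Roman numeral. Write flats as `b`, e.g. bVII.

The diatonic triads in Ab major are Ab, Bbm, Cm, Db, Eb, Fm, Gdim. Ab, Eb and Db all belong to that set. Gb (Gb–Bb–Db) doesn't fit — on degree 7 Ab major would have Gdim (vii°). Gb is the degree-7 chord of Ab minor, so it is the borrowed bVII.

bVII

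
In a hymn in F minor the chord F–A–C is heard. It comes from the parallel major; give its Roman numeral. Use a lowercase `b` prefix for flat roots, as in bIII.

I

The root F is the diatonic 1st degree of F minor; the borrowing shows in the chord quality. The diatonic chord on degree 1 would be Fm (i), but F–A–C is the major chord from F major. As a borrowed chord it is labeled I.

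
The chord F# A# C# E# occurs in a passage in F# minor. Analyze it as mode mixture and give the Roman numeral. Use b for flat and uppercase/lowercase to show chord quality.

The root F# is the diatonic 1st degree of F# minor; the borrowing shows in the chord quality. F#–A#–C#–E# is a major-seventh chord — the form found in F# major, not the diatonic i (F#m). Borrowed into F# minor it is written Imaj7.

Imaj7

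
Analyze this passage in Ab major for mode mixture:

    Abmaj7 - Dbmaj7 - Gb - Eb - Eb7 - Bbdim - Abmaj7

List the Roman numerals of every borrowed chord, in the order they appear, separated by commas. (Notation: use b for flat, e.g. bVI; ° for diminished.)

The diatonic triads in Ab major are Ab, Bbm, Cm, Db, Eb, Fm, Gdim. Abmaj7, Dbmaj7, Eb and Eb7 all belong to that set. Gb (Gb–Bb–Db) is not: scale degree 7 in Ab major carries Gdim (vii°). In Ab minor the chord on that degree is Gb, so here it functions as bVII, borrowed from the parallel minor. But Bbdim (Bb–Db–Fb) is foreign: the diatonic ii on degree 2 is Bbm, whereas Bbdim comes from Ab minor. It is labeled ii°.

bVII, ii°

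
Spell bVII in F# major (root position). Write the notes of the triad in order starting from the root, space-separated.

bVII is built on the lowered scale degree 7. In F# major degree 7 is E#; lowered it becomes E. Building the major chord from the parallel minor on E: E–G#–B.

E G# B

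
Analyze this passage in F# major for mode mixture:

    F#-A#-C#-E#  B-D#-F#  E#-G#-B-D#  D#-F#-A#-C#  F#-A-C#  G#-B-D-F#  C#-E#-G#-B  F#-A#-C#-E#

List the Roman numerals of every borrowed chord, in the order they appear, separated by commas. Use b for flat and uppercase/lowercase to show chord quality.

i, iiø7

F# major has the diatonic set F#, G#m, A#m, B, C#, D#m, E#dim. Of the given chords, F#–A#–C#–E# = F#maj7, B–D#–F# = B, E#–G#–B–D# = E#m7b5, D#–F#–A#–C# = D#m7 and C#–E#–G#–B = C#7 are diatonic. F#–A–C# is not: scale degree 1 in F# major carries F# (I). In F# minor the chord on that degree is F#m, so here it functions as i, borrowed from the parallel minor. G#–B–D–F# is not: scale degree 2 in F# major carries G#m (ii). In F# minor the chord on that degree is G#m7b5, so here it functions as iiø7, borrowed from the parallel minor.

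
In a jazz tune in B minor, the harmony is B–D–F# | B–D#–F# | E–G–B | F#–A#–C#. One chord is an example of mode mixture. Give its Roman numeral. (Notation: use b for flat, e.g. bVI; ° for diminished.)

In B minor (with V from harmonic minor) the diatonic chords are Bm, C#dim, D, Em, F#, G, A. B–D–F# = Bm, E–G–B = Em and F#–A#–C# = F# all belong to that set. B–D#–F# is not: scale degree 1 in B minor carries Bm (i). In B major the chord on that degree is B, so here it functions as I, borrowed from the parallel major.

I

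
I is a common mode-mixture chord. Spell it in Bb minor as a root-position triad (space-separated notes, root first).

The root, Bb, is scale degree 1 — the same note in Bb minor and Bb major; only the chord quality changes. Building the major chord from the parallel major on Bb: Bb–D–F.

Bb D F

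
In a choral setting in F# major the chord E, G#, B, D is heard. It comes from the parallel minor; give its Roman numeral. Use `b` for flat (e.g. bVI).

The root E is the lowered 7th scale degree — diatonically F# major has E# there. The diatonic chord on degree 7 would be E#dim (vii°), but E–G#–B–D is the dominant-seventh chord from F# minor. As a borrowed chord it is labeled bVII7.

bVII7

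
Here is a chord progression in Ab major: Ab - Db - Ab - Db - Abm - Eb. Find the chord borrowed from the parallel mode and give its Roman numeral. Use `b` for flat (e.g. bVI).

Ab major has the diatonic set Ab, Bbm, Cm, Db, Eb, Fm, Gdim. Ab, Db and Eb are all diatonic. Abm (Ab–Cb–Eb) is not: scale degree 1 in Ab major carries Ab (I). In Ab minor the chord on that degree is Abm, so here it functions as i, borrowed from the parallel minor.

i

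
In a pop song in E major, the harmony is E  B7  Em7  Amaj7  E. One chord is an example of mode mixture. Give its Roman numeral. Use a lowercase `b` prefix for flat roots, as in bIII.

i7

The diatonic triads in E major are E, F#m, G#m, A, B, C#m, D#dim. E, B7 and Amaj7 are all diatonic. Em7 (E–G–B–D) doesn't fit — on degree 1 E major would have E (I). Em7 is the degree-1 chord of E minor, so it is the borrowed i7.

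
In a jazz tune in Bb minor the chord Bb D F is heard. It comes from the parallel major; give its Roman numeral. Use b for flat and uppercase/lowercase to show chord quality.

Bb is scale degree 1 in Bb minor. The diatonic chord on degree 1 would be Bbm (i), but Bb–D–F is the major chord from Bb major. As a borrowed chord it is labeled I.

I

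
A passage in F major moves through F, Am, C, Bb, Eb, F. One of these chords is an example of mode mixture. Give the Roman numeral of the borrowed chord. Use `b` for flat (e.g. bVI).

In F major the diatonic chords are F, Gm, Am, Bb, C, Dm, Edim. F, Am, C and Bb all belong to that set. Eb (Eb–G–Bb) is not: scale degree 7 in F major carries Edim (vii°). In F minor the chord on that degree is Eb, so here it functions as bVII, borrowed from the parallel minor.

bVII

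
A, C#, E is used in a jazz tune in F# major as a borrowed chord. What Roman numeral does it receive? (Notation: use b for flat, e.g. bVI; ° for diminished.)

In F# major scale degree 3 is A#; A is its lowered form, from F# minor. Diatonically F# major has A#m (iii) on that degree; A–C#–E is instead the major chord native to F# minor, so it takes the label bIII.

bIII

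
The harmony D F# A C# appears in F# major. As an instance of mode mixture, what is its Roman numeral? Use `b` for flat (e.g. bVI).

bVImaj7

The root D is the lowered 6th scale degree — diatonically F# major has D# there. The diatonic chord on degree 6 would be D#m (vi), but D–F#–A–C# is the major-seventh chord from F# minor. As a borrowed chord it is labeled bVImaj7.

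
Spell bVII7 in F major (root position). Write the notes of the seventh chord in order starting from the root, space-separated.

bVII7 is built on the lowered scale degree 7. In F major degree 7 is E; lowered it becomes Eb. Stacking thirds in F minor on Eb gives Eb–G–Bb–Db.

Eb G Bb Db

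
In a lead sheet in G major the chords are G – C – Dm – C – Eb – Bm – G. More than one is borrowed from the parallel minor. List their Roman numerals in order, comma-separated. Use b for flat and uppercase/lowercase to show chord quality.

v, bVI

In G major the diatonic chords are G, Am, Bm, C, D, Em, F#dim. G, C and Bm all belong to that set. Dm (D–F–A) is not: scale degree 5 in G major carries D (V). In G minor the chord on that degree is Dm, so here it functions as v, borrowed from the parallel minor. Eb (Eb–G–Bb) is not: scale degree 6 in G major carries Em (vi). In G minor the chord on that degree is Eb, so here it functions as bVI, borrowed from the parallel minor.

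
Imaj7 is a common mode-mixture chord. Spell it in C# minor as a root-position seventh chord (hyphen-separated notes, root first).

C#-E#-G#-B#

The root, C#, is scale degree 1 — the same note in C# minor and C# major; only the chord quality changes. In C# major the chord on C# is C#–E#–G#–B#.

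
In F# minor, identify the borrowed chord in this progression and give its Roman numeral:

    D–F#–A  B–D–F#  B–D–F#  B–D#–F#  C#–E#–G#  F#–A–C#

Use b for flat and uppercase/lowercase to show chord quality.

F# minor has the diatonic set F#m, G#dim, A, Bm, C#, D, E (with V from harmonic minor). D–F#–A = D, B–D–F# = Bm, C#–E#–G# = C# and F#–A–C# = F#m all belong to that set. B–D#–F# is not: scale degree 4 in F# minor carries Bm (iv). In F# major the chord on that degree is B, so here it functions as IV, borrowed from the parallel major.

IV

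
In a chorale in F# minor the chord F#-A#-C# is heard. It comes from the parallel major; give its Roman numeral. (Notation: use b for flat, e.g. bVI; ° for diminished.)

I

The root F# is the diatonic 1st degree of F# minor; the borrowing shows in the chord quality. F#–A#–C# is a major chord — the form found in F# major, not the diatonic i (F#m). Borrowed into F# minor it is written I.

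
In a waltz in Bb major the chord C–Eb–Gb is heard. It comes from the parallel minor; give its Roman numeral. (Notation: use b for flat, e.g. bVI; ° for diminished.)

ii°

C is scale degree 2 in Bb major. The diatonic chord on degree 2 would be Cm (ii), but C–Eb–Gb is the diminished chord from Bb minor. As a borrowed chord it is labeled ii°.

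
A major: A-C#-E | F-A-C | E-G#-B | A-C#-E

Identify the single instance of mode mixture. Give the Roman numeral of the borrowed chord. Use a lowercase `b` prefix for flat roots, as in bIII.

In A major the diatonic chords are A, Bm, C#m, D, E, F#m, G#dim. A–C#–E = A and E–G#–B = E are both diatonic. But F–A–C is foreign: the diatonic vi on degree 6 is F#m, whereas F comes from A minor. It is labeled bVI.

bVI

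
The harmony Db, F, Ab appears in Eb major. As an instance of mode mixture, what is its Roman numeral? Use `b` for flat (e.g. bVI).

The root Db is the lowered 7th scale degree — diatonically Eb major has D there. The diatonic chord on degree 7 would be Ddim (vii°), but Db–F–Ab is the major chord from Eb minor. As a borrowed chord it is labeled bVII.

bVII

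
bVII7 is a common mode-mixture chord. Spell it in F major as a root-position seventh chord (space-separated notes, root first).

bVII7 is built on the lowered scale degree 7. In F major degree 7 is E; lowered it becomes Eb. In F minor the chord on Eb is Eb–G–Bb–Db.

Eb G Bb Db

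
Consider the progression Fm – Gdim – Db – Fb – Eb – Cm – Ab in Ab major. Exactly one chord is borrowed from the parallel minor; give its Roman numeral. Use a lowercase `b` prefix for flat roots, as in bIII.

Ab major has the diatonic set Ab, Bbm, Cm, Db, Eb, Fm, Gdim. Of the given chords, Fm, Gdim, Db, Eb, Cm and Ab are diatonic. But Fb (Fb–Ab–Cb) is foreign: the diatonic vi on degree 6 is Fm, whereas Fb comes from Ab minor. It is labeled bVI.

bVI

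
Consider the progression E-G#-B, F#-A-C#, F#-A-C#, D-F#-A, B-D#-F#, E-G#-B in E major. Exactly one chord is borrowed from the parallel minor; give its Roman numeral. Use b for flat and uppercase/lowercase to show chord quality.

bVII

E major has the diatonic set E, F#m, G#m, A, B, C#m, D#dim. Of the given chords, E–G#–B = E, F#–A–C# = F#m and B–D#–F# = B are diatonic. D–F#–A doesn't fit — on degree 7 E major would have D#dim (vii°). D is the degree-7 chord of E minor, so it is the borrowed bVII.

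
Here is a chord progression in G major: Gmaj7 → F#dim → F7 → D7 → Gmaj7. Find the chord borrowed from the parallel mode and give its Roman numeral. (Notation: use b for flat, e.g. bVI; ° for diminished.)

The diatonic triads in G major are G, Am, Bm, C, D, Em, F#dim. Of the given chords, Gmaj7, F#dim and D7 are diatonic. But F7 (F–A–C–Eb) is foreign: the diatonic vii° on degree 7 is F#dim, whereas F7 comes from G minor. It is labeled bVII7.

bVII7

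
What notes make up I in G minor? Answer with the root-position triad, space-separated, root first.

I is built on scale degree 1, which is G in both G minor and its parallel. Stacking thirds in G major on G gives G–B–D.

G B D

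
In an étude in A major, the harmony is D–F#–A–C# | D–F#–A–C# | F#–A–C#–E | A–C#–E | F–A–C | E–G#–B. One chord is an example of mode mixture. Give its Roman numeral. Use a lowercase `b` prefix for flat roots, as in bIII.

bVI

The diatonic triads in A major are A, Bm, C#m, D, E, F#m, G#dim. D–F#–A–C# = Dmaj7, F#–A–C#–E = F#m7, A–C#–E = A and E–G#–B = E all belong to that set. F–A–C doesn't fit — on degree 6 A major would have F#m (vi). F is the degree-6 chord of A minor, so it is the borrowed bVI.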